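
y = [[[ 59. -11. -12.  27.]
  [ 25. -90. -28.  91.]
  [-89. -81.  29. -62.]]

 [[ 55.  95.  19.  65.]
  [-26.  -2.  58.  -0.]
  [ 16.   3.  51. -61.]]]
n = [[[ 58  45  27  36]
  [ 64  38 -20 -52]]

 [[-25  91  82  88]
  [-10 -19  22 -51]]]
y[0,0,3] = 27.0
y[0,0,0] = 59.0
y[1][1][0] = -26.0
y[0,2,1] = -81.0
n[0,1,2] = -20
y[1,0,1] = 95.0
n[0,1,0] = 64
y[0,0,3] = 27.0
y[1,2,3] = -61.0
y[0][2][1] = -81.0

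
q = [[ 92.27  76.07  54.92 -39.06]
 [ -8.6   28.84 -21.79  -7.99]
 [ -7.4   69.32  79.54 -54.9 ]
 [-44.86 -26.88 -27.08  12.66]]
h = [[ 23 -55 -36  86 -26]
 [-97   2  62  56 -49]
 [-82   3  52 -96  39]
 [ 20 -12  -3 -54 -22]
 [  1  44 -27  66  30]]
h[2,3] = -96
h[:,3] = [86, 56, -96, -54, 66]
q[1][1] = 28.84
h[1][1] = 2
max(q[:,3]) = 12.66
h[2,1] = 3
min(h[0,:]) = -55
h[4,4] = 30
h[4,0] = 1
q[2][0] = -7.4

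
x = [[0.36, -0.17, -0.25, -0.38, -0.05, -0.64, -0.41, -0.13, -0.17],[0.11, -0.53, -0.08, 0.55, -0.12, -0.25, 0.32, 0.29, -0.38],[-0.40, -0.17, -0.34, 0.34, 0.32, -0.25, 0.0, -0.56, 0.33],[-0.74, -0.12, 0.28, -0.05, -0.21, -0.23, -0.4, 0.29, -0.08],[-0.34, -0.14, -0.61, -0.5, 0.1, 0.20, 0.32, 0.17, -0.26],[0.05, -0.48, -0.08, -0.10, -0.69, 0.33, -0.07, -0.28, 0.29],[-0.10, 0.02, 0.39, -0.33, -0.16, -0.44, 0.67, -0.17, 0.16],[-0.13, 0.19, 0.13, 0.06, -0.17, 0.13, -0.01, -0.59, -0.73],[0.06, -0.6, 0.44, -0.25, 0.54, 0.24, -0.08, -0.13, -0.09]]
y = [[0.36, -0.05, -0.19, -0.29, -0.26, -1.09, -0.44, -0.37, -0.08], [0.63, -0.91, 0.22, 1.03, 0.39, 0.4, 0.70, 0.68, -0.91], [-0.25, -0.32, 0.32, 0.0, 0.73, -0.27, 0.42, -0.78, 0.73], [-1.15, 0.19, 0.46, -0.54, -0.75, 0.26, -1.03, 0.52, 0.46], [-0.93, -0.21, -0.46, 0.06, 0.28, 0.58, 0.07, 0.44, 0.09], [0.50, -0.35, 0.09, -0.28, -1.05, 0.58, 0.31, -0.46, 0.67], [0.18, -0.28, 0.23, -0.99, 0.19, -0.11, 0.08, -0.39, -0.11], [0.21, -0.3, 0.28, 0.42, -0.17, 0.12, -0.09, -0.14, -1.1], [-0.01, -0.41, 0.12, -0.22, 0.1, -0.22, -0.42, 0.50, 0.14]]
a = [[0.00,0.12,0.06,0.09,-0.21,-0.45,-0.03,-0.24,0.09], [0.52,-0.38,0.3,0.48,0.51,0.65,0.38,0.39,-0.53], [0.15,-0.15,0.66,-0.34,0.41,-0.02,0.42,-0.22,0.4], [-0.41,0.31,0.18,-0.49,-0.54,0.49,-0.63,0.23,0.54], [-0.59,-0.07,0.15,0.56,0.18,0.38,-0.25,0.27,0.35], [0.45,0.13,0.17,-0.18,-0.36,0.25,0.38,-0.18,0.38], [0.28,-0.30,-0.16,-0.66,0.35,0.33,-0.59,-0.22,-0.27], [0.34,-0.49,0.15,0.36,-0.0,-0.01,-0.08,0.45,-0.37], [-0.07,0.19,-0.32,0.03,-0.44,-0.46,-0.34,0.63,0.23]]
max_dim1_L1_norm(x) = 2.71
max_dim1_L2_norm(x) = 1.0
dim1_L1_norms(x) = [2.56, 2.63, 2.71, 2.4, 2.64, 2.37, 2.44, 2.14, 2.43]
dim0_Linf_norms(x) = [0.74, 0.6, 0.61, 0.55, 0.69, 0.64, 0.67, 0.59, 0.73]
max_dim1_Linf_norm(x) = 0.74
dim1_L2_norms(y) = [1.36, 2.1, 1.48, 2.01, 1.32, 1.63, 1.17, 1.29, 0.86]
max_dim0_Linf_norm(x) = 0.74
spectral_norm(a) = 1.91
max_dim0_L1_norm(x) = 2.71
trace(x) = -0.14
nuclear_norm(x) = 9.00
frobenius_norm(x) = 3.00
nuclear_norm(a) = 8.34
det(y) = 1.41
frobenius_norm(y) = 4.55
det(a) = -0.05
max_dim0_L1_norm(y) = 4.29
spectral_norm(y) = 2.72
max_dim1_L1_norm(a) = 4.14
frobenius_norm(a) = 3.24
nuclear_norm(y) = 11.84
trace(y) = 0.17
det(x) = 1.00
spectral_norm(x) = 1.01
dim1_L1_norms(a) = [1.29, 4.14, 2.77, 3.82, 2.8, 2.48, 3.16, 2.25, 2.71]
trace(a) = 0.31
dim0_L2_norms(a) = [1.1, 0.82, 0.87, 1.23, 1.11, 1.18, 1.18, 1.03, 1.13]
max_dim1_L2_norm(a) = 1.41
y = x + a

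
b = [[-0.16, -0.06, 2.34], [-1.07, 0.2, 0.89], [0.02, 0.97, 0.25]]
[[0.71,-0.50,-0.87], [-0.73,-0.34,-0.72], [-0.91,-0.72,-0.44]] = b @ [[0.76,0.00,0.30], [-1.04,-0.68,-0.37], [0.33,-0.23,-0.36]]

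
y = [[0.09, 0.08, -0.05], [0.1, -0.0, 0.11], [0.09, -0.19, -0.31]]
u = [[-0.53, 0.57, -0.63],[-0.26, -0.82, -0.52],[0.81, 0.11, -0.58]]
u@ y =[[-0.05, 0.08, 0.28],[-0.15, 0.08, 0.08],[0.03, 0.18, 0.15]]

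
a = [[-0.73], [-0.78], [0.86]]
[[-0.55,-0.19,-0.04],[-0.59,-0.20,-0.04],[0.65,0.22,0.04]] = a @[[0.76, 0.26, 0.05]]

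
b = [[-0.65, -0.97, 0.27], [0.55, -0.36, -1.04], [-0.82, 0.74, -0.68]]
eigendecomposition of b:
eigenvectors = [[0.65+0.00j,0.23-0.46j,(0.23+0.46j)], [0.43+0.00j,-0.64+0.00j,-0.64-0.00j], [0.62+0.00j,(0.14+0.55j),0.14-0.55j]]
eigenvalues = [(-1.03+0j), (-0.33+1.29j), (-0.33-1.29j)]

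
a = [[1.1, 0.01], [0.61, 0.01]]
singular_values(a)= [1.26, 0.0]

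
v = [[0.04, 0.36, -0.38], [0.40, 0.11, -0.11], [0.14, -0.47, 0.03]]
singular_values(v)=[0.67, 0.45, 0.22]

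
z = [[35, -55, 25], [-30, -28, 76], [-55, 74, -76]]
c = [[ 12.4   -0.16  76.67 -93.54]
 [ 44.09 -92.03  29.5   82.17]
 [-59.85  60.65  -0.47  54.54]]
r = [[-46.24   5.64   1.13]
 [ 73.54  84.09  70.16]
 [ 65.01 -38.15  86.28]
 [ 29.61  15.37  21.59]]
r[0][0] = -46.24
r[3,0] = 29.61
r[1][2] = 70.16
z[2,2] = -76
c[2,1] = 60.65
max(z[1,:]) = 76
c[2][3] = 54.54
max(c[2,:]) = 60.65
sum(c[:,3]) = 43.169999999999995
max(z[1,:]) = 76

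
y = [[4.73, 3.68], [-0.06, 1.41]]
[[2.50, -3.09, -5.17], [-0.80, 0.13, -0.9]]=y @ [[0.94, -0.7, -0.58], [-0.53, 0.06, -0.66]]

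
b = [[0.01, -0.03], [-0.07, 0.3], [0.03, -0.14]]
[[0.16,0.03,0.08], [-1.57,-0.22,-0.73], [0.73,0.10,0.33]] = b @ [[1.68, 1.67, 3.20], [-4.85, -0.36, -1.69]]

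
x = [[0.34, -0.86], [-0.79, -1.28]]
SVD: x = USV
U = [[0.42, 0.91], [0.91, -0.42]]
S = [1.63, 0.68]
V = [[-0.35, -0.94],[0.94, -0.35]]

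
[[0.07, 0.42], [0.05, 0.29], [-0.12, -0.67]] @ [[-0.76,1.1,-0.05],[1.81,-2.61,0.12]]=[[0.71, -1.02, 0.05], [0.49, -0.7, 0.03], [-1.12, 1.62, -0.07]]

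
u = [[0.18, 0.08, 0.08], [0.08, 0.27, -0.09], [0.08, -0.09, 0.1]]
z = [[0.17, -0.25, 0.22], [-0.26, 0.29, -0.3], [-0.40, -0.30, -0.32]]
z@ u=[[0.03,  -0.07,  0.06],[-0.05,  0.08,  -0.08],[-0.12,  -0.08,  -0.04]]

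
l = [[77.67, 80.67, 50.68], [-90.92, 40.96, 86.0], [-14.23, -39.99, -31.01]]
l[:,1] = [80.67, 40.96, -39.99]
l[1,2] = 86.0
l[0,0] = 77.67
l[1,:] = [-90.92, 40.96, 86.0]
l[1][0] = -90.92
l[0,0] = 77.67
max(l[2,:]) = -14.23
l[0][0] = 77.67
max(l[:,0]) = 77.67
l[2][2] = -31.01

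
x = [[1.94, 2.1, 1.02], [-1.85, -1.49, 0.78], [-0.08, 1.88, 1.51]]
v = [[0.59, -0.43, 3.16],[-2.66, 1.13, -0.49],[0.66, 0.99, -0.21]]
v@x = [[1.69, 7.82, 5.04], [-7.21, -8.19, -2.57], [-0.53, -0.48, 1.13]]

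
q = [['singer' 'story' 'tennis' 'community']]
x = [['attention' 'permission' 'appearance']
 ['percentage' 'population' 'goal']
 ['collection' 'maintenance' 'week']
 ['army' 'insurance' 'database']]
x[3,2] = 'database'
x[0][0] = 'attention'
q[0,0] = 'singer'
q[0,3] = 'community'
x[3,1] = 'insurance'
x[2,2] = 'week'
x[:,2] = ['appearance', 'goal', 'week', 'database']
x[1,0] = 'percentage'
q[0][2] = 'tennis'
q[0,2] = 'tennis'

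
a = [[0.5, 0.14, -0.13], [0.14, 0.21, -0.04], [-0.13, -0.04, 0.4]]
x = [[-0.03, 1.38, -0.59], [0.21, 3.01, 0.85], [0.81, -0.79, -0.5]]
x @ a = [[0.25,  0.31,  -0.29], [0.42,  0.63,  0.19], [0.36,  -0.03,  -0.27]]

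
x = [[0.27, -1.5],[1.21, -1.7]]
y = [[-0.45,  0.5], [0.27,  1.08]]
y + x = [[-0.18, -1.0],  [1.48, -0.62]]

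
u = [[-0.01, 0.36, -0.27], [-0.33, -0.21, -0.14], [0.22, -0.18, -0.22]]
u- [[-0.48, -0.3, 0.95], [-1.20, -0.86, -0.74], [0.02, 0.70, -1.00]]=[[0.47, 0.66, -1.22], [0.87, 0.65, 0.6], [0.20, -0.88, 0.78]]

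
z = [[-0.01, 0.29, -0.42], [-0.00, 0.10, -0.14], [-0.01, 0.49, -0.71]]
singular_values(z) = [1.02, 0.0, 0.0]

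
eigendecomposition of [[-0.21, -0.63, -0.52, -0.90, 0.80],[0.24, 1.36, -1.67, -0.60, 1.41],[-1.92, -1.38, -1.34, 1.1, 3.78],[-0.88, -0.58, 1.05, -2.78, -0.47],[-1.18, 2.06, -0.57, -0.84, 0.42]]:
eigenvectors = [[(0.01-0.05j), (0.01+0.05j), (-0.02+0j), 0.45+0.00j, 0.41+0.00j], [-0.54-0.15j, (-0.54+0.15j), (0.17+0j), (0.24+0j), (0.35+0j)], [-0.47+0.23j, -0.47-0.23j, 0.65+0.00j, (0.73+0j), (0.8+0j)], [(0.03+0.07j), (0.03-0.07j), -0.72+0.00j, 0.01+0.00j, (0.2+0j)], [(-0.64+0j), (-0.64-0j), -0.15+0.00j, (0.46+0j), (0.18+0j)]]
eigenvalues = [(1.79+0.69j), (1.79-0.69j), (-3.72+0j), (-0.58+0j), (-1.82+0j)]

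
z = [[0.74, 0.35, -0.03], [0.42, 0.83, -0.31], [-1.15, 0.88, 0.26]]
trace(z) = 1.83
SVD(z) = [[-0.32, -0.53, 0.78], [-0.03, -0.82, -0.57], [0.95, -0.2, 0.25]] @ diag([1.5318461720205525, 1.183030728294039, 0.2253566089069859]) @ [[-0.87, 0.46, 0.17], [-0.43, -0.89, 0.18], [0.24, 0.09, 0.97]]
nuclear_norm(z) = 2.94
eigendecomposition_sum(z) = [[0.72+0.00j, (0.36+0j), (-0.14-0j)], [0.90+0.00j, (0.45+0j), -0.18-0.00j], [(-0.04-0j), -0.02+0.00j, (0.01+0j)]] + [[(0.01+0.13j), (-0-0.1j), (0.06+0.01j)], [(-0.24-0.11j), (0.19+0.09j), (-0.06+0.1j)], [-0.56+0.38j, (0.45-0.29j), (0.13+0.27j)]] + [[(0.01-0.13j), (-0+0.1j), (0.06-0.01j)],  [(-0.24+0.11j), (0.19-0.09j), (-0.06-0.1j)],  [-0.56-0.38j, 0.45+0.29j, 0.13-0.27j]]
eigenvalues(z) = [(1.18+0j), (0.33+0.49j), (0.33-0.49j)]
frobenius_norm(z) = 1.95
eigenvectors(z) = [[(0.62+0j), 0.09-0.15j, (0.09+0.15j)], [(0.78+0j), 0.19+0.31j, (0.19-0.31j)], [(-0.03+0j), 0.92+0.00j, (0.92-0j)]]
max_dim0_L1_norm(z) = 2.31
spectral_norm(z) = 1.53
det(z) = 0.41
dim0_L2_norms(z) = [1.43, 1.26, 0.41]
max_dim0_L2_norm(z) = 1.43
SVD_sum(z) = [[0.43, -0.22, -0.08], [0.04, -0.02, -0.01], [-1.27, 0.66, 0.25]] + [[0.27, 0.56, -0.12], [0.41, 0.86, -0.18], [0.1, 0.21, -0.04]] + [[0.04, 0.02, 0.17], [-0.03, -0.01, -0.12], [0.01, 0.0, 0.05]]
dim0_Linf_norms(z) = [1.15, 0.88, 0.31]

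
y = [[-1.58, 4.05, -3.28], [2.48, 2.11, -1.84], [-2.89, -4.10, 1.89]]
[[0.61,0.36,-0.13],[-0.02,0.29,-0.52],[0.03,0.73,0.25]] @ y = [[0.3, 3.76, -2.91],[2.25, 2.66, -1.45],[1.04, 0.64, -0.97]]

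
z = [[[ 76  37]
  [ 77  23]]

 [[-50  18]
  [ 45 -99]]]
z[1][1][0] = 45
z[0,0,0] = 76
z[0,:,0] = [76, 77]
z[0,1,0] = 77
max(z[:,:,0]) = 77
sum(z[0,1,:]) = 100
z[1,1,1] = -99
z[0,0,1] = 37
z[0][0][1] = 37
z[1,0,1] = 18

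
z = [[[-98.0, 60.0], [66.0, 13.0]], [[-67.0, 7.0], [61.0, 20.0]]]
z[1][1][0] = 61.0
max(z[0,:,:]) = 66.0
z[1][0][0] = -67.0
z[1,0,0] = -67.0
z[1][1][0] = 61.0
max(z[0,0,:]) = 60.0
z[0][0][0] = -98.0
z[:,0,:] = [[-98.0, 60.0], [-67.0, 7.0]]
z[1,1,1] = 20.0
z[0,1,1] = 13.0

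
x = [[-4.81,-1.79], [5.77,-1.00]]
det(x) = 15.14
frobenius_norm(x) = 7.79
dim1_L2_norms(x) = [5.13, 5.86]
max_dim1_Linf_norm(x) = 5.77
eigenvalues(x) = [(-2.9+2.59j), (-2.9-2.59j)]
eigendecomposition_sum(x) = [[(-2.4+0.23j), (-0.89-1j)], [(2.88+3.24j), -0.50+2.36j]] + [[(-2.4-0.23j), -0.89+1.00j], [(2.88-3.24j), (-0.5-2.36j)]]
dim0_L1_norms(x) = [10.58, 2.79]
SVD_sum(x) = [[-4.89, -0.27], [5.7, 0.31]] + [[0.08, -1.52], [0.07, -1.31]]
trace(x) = -5.81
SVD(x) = [[-0.65, 0.76], [0.76, 0.65]] @ diag([7.522165572474293, 2.0124922609248688]) @ [[1.0, 0.05], [0.05, -1.0]]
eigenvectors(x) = [[(0.29-0.39j), 0.29+0.39j],  [-0.87+0.00j, (-0.87-0j)]]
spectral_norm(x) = 7.52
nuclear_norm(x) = 9.53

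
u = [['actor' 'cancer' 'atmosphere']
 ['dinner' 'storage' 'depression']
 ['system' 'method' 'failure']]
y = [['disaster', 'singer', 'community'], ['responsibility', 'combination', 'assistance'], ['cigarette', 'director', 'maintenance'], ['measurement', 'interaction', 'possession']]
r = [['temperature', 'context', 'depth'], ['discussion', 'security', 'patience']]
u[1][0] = 'dinner'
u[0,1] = 'cancer'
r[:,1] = ['context', 'security']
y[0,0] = 'disaster'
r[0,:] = ['temperature', 'context', 'depth']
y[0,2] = 'community'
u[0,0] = 'actor'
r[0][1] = 'context'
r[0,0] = 'temperature'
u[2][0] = 'system'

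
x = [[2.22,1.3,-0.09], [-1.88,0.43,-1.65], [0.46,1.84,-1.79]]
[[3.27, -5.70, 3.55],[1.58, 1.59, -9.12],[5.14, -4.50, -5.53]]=x@ [[1.62, -1.59, 2.48],[-0.45, -1.64, -1.34],[-2.92, 0.42, 2.35]]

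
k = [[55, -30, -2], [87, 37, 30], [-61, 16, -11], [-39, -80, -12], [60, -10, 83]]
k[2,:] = [-61, 16, -11]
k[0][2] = -2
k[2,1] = 16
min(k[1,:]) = 30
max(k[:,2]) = 83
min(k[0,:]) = -30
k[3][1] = -80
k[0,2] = -2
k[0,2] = -2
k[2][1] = 16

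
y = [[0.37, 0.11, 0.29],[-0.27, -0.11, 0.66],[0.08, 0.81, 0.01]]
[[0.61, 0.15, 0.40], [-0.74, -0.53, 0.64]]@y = [[0.22, 0.37, 0.28], [-0.08, 0.50, -0.56]]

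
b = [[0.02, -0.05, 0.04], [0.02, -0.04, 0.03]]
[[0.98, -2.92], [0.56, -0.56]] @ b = [[-0.04, 0.07, -0.05], [0.0, -0.01, 0.01]]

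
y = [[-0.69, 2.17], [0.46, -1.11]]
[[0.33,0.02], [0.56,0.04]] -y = [[1.02, -2.15], [0.10, 1.15]]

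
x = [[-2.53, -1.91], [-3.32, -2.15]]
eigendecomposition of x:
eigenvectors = [[-0.63, 0.58],[-0.77, -0.82]]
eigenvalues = [-4.87, 0.19]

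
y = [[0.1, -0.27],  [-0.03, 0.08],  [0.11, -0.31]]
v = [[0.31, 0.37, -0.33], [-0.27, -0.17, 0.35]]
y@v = [[0.1,0.08,-0.13], [-0.03,-0.02,0.04], [0.12,0.09,-0.14]]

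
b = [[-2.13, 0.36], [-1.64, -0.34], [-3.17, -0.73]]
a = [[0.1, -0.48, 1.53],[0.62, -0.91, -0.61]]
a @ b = [[-4.28, -0.92], [2.11, 0.98]]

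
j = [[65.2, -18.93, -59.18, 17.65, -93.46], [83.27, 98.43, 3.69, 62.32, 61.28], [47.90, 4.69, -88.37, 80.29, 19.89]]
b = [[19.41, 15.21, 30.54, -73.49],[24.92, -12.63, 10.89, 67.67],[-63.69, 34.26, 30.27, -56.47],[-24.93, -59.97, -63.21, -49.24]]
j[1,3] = 62.32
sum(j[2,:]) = 64.4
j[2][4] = 19.89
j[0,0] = 65.2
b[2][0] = -63.69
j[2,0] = 47.9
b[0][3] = -73.49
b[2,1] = 34.26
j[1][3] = 62.32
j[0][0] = 65.2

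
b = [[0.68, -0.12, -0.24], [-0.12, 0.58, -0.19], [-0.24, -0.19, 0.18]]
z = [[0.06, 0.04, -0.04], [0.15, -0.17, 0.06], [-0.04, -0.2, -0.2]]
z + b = [[0.74,-0.08,-0.28], [0.03,0.41,-0.13], [-0.28,-0.39,-0.02]]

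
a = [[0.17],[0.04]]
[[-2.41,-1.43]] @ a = [[-0.47]]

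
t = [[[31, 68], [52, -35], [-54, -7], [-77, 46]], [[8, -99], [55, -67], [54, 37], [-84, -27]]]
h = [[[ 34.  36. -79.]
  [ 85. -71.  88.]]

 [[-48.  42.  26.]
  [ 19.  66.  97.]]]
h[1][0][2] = 26.0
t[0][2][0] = -54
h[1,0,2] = 26.0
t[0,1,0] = 52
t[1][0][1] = -99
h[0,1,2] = 88.0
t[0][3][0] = -77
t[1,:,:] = [[8, -99], [55, -67], [54, 37], [-84, -27]]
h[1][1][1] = 66.0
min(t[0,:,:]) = -77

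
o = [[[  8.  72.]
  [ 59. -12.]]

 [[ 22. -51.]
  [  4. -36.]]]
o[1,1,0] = 4.0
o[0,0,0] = 8.0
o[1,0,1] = -51.0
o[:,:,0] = [[8.0, 59.0], [22.0, 4.0]]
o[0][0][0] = 8.0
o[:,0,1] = [72.0, -51.0]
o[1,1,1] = -36.0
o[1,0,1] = -51.0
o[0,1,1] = -12.0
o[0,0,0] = 8.0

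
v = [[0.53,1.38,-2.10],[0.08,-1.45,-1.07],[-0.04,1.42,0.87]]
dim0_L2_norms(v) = [0.54, 2.45, 2.51]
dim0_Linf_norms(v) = [0.53, 1.45, 2.1]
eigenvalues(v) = [-0.55, 0.43, 0.07]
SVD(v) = [[-0.98, -0.21, 0.04], [-0.19, 0.71, -0.68], [0.12, -0.67, -0.73]] @ diag([2.576219719610083, 2.4468519845685317, 0.002705901918272674]) @ [[-0.21, -0.35, 0.91], [-0.01, -0.93, -0.37], [-0.98, 0.09, -0.19]]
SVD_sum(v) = [[0.52, 0.89, -2.29], [0.10, 0.17, -0.44], [-0.06, -0.11, 0.27]] + [[0.01, 0.49, 0.19], [-0.02, -1.62, -0.63], [0.02, 1.53, 0.6]] + [[-0.00, 0.00, -0.0], [0.00, -0.0, 0.0], [0.0, -0.00, 0.0]]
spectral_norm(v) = 2.58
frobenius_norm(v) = 3.55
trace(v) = -0.05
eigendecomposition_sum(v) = [[-0.22,4.47,3.04], [0.06,-1.31,-0.89], [-0.07,1.44,0.98]] + [[0.85, -4.43, -6.68], [0.01, -0.05, -0.07], [0.05, -0.25, -0.37]] + [[-0.1,1.34,1.54], [0.01,-0.09,-0.11], [-0.02,0.23,0.27]]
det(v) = -0.02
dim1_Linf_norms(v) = [2.1, 1.45, 1.42]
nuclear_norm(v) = 5.03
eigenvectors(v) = [[0.92, -1.00, 0.98], [-0.27, -0.01, -0.07], [0.29, -0.06, 0.17]]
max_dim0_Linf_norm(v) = 2.1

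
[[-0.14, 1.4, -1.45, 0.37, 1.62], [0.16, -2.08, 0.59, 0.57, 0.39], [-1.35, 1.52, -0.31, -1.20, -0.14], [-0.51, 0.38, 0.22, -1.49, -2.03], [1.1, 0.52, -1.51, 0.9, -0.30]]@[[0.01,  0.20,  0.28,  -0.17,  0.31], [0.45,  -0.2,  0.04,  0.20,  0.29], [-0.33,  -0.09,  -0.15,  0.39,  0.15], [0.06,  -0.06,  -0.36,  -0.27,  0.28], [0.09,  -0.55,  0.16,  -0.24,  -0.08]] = [[1.28, -1.09, 0.36, -0.75, 0.12], [-1.06, 0.15, -0.27, -0.46, -0.34], [0.69, -0.40, 0.14, 0.77, -0.35], [-0.18, 1.01, 0.05, 1.14, -0.27], [0.77, 0.36, 0.18, -0.84, 0.54]]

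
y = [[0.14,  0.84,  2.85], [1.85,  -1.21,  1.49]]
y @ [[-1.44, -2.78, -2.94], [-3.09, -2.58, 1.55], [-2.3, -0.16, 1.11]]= [[-9.35, -3.01, 4.05], [-2.35, -2.26, -5.66]]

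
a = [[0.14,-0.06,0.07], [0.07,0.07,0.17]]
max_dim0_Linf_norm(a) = 0.17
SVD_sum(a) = [[0.08,0.01,0.11], [0.11,0.02,0.14]] + [[0.06, -0.07, -0.04], [-0.04, 0.05, 0.03]]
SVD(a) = [[-0.60, -0.8], [-0.8, 0.6]] @ diag([0.22734327899141224, 0.12294321249029135]) @ [[-0.61, -0.09, -0.78],[-0.58, 0.73, 0.37]]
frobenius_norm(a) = 0.26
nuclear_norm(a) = 0.35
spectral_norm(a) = 0.23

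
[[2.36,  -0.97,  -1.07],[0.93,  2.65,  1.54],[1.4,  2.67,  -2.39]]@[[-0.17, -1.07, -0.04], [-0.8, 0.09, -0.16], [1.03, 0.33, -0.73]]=[[-0.73, -2.97, 0.84], [-0.69, -0.25, -1.59], [-4.84, -2.05, 1.26]]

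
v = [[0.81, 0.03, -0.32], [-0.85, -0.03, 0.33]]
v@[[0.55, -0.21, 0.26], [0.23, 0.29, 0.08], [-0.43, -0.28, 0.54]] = [[0.59, -0.07, 0.04], [-0.62, 0.08, -0.05]]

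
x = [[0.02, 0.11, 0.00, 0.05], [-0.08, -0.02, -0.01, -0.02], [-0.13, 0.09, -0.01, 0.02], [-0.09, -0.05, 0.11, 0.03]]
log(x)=[[-0.4,  5.02,  -1.94,  1.08], [2.66,  5.11,  -4.47,  1.08], [6.68,  17.59,  -11.58,  2.48], [-10.81,  -20.71,  12.37,  -5.35]]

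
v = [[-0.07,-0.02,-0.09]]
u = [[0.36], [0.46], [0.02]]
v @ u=[[-0.04]]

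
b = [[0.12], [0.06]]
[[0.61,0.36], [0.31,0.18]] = b@[[5.12, 2.97]]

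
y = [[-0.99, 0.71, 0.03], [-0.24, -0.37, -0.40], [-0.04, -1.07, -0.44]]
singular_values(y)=[1.5, 0.95, 0.14]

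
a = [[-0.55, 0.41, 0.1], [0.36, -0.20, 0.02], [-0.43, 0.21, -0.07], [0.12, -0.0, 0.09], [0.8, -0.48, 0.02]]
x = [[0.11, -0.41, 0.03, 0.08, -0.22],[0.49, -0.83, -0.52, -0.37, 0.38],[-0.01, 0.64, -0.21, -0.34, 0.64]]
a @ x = [[0.14,-0.05,-0.25,-0.23,0.34], [-0.06,0.03,0.11,0.10,-0.14], [0.06,-0.04,-0.11,-0.09,0.13], [0.01,0.01,-0.02,-0.02,0.03], [-0.15,0.08,0.27,0.23,-0.35]]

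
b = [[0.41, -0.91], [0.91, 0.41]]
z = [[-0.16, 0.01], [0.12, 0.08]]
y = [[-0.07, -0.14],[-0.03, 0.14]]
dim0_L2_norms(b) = [1.0, 1.0]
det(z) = -0.01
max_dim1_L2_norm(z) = 0.16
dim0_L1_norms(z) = [0.28, 0.09]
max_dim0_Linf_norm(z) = 0.16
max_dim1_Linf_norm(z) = 0.16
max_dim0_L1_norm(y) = 0.28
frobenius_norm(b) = 1.41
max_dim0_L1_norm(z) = 0.28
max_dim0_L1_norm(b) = 1.32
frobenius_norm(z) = 0.22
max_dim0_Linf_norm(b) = 0.91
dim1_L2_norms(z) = [0.16, 0.14]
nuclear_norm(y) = 0.27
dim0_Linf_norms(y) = [0.07, 0.14]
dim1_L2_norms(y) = [0.16, 0.14]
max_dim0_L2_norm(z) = 0.2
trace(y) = 0.07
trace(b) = 0.82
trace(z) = -0.08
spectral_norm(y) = 0.20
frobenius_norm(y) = 0.21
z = y @ b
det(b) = 1.00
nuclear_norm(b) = 2.00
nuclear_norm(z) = 0.27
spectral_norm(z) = 0.20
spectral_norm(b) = 1.00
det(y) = -0.01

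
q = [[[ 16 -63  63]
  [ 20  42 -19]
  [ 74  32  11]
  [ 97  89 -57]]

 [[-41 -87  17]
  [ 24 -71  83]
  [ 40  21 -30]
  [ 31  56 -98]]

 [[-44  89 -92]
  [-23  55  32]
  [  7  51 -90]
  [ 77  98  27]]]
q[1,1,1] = -71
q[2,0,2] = -92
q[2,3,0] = 77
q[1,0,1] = -87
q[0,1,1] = 42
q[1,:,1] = [-87, -71, 21, 56]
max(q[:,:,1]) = 98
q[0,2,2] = 11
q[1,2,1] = 21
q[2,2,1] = 51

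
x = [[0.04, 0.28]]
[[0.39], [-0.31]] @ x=[[0.02, 0.11], [-0.01, -0.09]]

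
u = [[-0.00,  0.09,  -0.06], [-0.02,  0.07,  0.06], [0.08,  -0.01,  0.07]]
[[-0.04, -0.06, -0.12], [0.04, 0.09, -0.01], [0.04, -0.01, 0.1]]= u @ [[-0.00, -1.12, 0.4], [-0.01, 0.01, -0.76], [0.63, 1.09, 0.86]]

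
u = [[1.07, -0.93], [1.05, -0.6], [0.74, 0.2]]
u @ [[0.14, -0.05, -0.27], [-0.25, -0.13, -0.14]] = [[0.38, 0.07, -0.16],[0.30, 0.03, -0.2],[0.05, -0.06, -0.23]]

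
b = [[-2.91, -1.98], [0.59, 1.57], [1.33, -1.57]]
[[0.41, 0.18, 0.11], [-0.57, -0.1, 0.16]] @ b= [[-0.94,-0.7], [1.81,0.72]]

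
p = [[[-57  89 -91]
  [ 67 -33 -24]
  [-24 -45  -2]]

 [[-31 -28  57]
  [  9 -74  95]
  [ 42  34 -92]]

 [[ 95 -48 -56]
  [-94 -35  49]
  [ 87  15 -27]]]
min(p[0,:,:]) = -91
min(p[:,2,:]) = -92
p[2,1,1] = -35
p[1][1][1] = -74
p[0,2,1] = -45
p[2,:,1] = [-48, -35, 15]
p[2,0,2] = -56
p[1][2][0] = 42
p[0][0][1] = 89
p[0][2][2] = -2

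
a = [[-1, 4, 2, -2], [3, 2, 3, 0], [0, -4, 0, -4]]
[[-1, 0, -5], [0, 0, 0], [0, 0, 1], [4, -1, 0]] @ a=[[1, 16, -2, 22], [0, 0, 0, 0], [0, -4, 0, -4], [-7, 14, 5, -8]]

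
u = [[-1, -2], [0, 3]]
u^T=[[-1, 0], [-2, 3]]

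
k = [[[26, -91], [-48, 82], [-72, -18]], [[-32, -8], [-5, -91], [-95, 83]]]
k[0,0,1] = -91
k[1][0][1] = -8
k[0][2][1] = -18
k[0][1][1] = 82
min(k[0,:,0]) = -72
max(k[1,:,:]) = 83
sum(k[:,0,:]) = -105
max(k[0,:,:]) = 82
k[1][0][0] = -32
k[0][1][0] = -48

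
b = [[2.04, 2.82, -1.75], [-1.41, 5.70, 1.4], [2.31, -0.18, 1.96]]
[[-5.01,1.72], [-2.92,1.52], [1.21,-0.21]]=b @ [[-0.40, 0.14], [-0.86, 0.36], [1.01, -0.24]]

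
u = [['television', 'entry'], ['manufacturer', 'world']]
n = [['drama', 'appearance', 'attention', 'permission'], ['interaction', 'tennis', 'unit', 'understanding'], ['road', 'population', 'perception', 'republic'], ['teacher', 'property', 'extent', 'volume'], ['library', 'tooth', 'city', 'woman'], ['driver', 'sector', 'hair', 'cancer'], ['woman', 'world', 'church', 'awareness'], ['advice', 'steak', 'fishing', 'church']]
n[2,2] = 'perception'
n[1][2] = 'unit'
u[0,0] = 'television'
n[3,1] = 'property'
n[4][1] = 'tooth'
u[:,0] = ['television', 'manufacturer']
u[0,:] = ['television', 'entry']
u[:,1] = ['entry', 'world']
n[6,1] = 'world'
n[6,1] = 'world'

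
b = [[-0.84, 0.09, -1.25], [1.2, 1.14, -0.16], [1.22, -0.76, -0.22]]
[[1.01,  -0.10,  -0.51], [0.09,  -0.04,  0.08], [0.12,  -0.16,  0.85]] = b@[[-0.04, -0.07, 0.46],[0.01, 0.06, -0.40],[-0.78, 0.13, 0.07]]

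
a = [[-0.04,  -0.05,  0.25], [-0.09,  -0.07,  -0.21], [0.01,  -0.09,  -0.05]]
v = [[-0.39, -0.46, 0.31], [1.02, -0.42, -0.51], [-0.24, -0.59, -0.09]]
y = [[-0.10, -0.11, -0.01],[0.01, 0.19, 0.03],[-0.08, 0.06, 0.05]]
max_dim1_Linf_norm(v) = 1.02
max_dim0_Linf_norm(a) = 0.25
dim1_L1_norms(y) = [0.22, 0.23, 0.19]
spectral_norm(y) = 0.23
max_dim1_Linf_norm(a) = 0.25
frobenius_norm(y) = 0.27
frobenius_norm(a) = 0.37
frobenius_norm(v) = 1.53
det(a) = 0.00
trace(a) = -0.16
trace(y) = 0.14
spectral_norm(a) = 0.33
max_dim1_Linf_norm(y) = 0.19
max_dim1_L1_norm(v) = 1.95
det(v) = -0.21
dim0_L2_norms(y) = [0.13, 0.23, 0.06]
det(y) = -0.00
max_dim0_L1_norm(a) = 0.51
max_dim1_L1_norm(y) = 0.23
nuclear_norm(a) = 0.54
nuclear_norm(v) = 2.31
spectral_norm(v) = 1.26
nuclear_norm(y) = 0.38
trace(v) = -0.90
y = a @ v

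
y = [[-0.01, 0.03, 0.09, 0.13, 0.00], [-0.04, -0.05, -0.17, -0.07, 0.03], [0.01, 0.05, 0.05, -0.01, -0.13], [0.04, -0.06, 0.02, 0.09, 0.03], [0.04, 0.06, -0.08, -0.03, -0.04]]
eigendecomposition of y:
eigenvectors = [[-0.67+0.00j,(-0.16-0.4j),-0.16+0.40j,(0.51+0j),(-0.55+0j)],  [0.44+0.00j,0.64+0.00j,0.64-0.00j,(-0.06+0j),0.31+0.00j],  [0.31+0.00j,(-0-0.39j),(-0+0.39j),-0.36+0.00j,(0.11+0j)],  [(0.17+0j),0.14+0.31j,0.14-0.31j,(0.76+0j),-0.77+0.00j],  [0.48+0.00j,-0.00-0.37j,(-0+0.37j),0.14+0.00j,0.06+0.00j]]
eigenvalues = [(-0.1+0j), (-0.06+0.08j), (-0.06-0.08j), (0.12+0j), (0.14+0j)]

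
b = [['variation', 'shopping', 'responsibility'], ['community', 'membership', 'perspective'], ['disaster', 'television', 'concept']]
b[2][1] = 'television'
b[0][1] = 'shopping'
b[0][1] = 'shopping'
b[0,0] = 'variation'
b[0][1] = 'shopping'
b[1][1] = 'membership'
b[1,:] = ['community', 'membership', 'perspective']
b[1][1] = 'membership'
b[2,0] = 'disaster'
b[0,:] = ['variation', 'shopping', 'responsibility']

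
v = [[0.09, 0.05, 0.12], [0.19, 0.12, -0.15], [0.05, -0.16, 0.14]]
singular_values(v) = [0.31, 0.2, 0.11]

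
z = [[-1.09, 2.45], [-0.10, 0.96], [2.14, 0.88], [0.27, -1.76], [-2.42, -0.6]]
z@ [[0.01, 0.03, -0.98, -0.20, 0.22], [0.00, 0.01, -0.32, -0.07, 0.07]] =[[-0.01,  -0.01,  0.28,  0.05,  -0.07],  [-0.0,  0.01,  -0.21,  -0.05,  0.05],  [0.02,  0.07,  -2.38,  -0.49,  0.53],  [0.0,  -0.01,  0.3,  0.07,  -0.06],  [-0.02,  -0.08,  2.56,  0.53,  -0.57]]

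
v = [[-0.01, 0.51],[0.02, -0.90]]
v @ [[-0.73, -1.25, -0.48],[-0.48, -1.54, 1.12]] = [[-0.24, -0.77, 0.58], [0.42, 1.36, -1.02]]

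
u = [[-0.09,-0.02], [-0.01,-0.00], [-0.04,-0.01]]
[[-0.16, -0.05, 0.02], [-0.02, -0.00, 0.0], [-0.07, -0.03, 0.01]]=u@ [[2.27, 0.16, -0.45], [-2.19, 1.95, 1.17]]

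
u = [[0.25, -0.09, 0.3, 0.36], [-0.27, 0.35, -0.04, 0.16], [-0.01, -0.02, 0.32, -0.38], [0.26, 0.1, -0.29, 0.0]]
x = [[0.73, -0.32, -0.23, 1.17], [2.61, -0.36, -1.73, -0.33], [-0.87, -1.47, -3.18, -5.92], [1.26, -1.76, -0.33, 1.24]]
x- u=[[0.48, -0.23, -0.53, 0.81], [2.88, -0.71, -1.69, -0.49], [-0.86, -1.45, -3.50, -5.54], [1.00, -1.86, -0.04, 1.24]]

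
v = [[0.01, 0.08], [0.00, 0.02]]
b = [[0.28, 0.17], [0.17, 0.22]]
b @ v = [[0.0, 0.03],[0.0, 0.02]]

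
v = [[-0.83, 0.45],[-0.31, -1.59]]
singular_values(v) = [1.65, 0.88]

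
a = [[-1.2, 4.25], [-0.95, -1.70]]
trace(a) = -2.90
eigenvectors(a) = [[(0.9+0j), 0.90-0.00j], [(-0.05+0.42j), (-0.05-0.42j)]]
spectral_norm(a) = 4.65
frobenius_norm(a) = 4.83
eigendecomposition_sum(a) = [[-0.60+1.09j, (2.13+1.55j)],[(-0.48-0.35j), (-0.85+0.91j)]] + [[-0.60-1.09j, (2.13-1.55j)], [(-0.48+0.35j), (-0.85-0.91j)]]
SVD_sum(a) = [[-0.78, 4.33], [0.27, -1.48]] + [[-0.42, -0.08], [-1.22, -0.22]]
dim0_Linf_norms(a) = [1.2, 4.25]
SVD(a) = [[-0.95, 0.32], [0.32, 0.95]] @ diag([4.645827056148703, 1.3081632024929752]) @ [[0.18, -0.98], [-0.98, -0.18]]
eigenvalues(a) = [(-1.45+1.99j), (-1.45-1.99j)]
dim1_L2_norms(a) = [4.42, 1.95]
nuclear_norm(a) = 5.95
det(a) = 6.08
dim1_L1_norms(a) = [5.45, 2.65]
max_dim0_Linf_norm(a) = 4.25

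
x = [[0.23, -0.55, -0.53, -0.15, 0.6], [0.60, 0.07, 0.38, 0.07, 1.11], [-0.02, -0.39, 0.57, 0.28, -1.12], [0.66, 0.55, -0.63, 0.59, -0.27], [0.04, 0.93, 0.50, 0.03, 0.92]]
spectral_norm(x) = 2.07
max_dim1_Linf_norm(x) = 1.12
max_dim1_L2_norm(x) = 1.4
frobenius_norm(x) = 2.85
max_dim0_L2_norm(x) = 1.94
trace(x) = 2.38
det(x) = 0.12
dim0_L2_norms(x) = [0.92, 1.28, 1.18, 0.67, 1.94]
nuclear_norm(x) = 5.44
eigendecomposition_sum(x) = [[0.17+0.25j, -0.25-0.10j, (0.08+0.15j), 0.02+0.00j, 0.21+0.17j], [(0.17+0.06j), (-0.16+0.04j), 0.09+0.05j, (0.01-0.01j), (0.16+0.01j)], [-0.02+0.03j, (-0-0.03j), (-0.01+0.01j), 0j, -0.01+0.03j], [(-0.22-0.36j), (0.33+0.15j), -0.10-0.21j, -0.03-0.01j, (-0.27-0.24j)], [-0.12-0.10j, (0.14+0.01j), (-0.06-0.06j), -0.01+0.00j, (-0.13-0.05j)]] + [[(0.17-0.25j),(-0.25+0.1j),0.08-0.15j,0.02-0.00j,0.21-0.17j], [(0.17-0.06j),-0.16-0.04j,0.09-0.05j,0.01+0.01j,(0.16-0.01j)], [(-0.02-0.03j),(-0+0.03j),(-0.01-0.01j),-0j,-0.01-0.03j], [(-0.22+0.36j),0.33-0.15j,-0.10+0.21j,(-0.03+0.01j),(-0.27+0.24j)], [(-0.12+0.1j),0.14-0.01j,-0.06+0.06j,(-0.01-0j),(-0.13+0.05j)]] + [[0.18-0.00j,  (0.19-0j),  (0.18-0j),  (0.08-0j),  0.37-0.00j], [(0.36-0j),  0.37-0.00j,  0.35-0.00j,  (0.15-0j),  (0.72-0j)], [(-0.52+0j),  (-0.54+0j),  -0.50+0.00j,  -0.22+0.00j,  -1.04+0.00j], [0.89-0.00j,  (0.93-0j),  (0.86-0j),  (0.37-0j),  (1.78-0j)], [(0.38-0j),  (0.4-0j),  (0.37-0j),  (0.16-0j),  (0.77-0j)]] + [[(-0.15+0.1j), (-0.12-0.22j), -0.43-0.18j, (-0.13+0.11j), (-0.09-0.34j)], [(-0.05+0j), 0.01-0.07j, (-0.07-0.11j), -0.05+0.00j, 0.04-0.10j], [0.26-0.08j, (0.08+0.38j), (0.55+0.47j), 0.25-0.10j, -0.03+0.55j], [0.10+0.36j, -0.52+0.10j, -0.65+0.75j, (0.13+0.34j), (-0.75-0.05j)], [-0.05-0.09j, (0.13-0.06j), (0.12-0.23j), -0.06-0.08j, (0.2-0.03j)]] + [[-0.15-0.10j, -0.12+0.22j, (-0.43+0.18j), -0.13-0.11j, -0.09+0.34j], [(-0.05-0j), 0.01+0.07j, -0.07+0.11j, (-0.05-0j), (0.04+0.1j)], [(0.26+0.08j), 0.08-0.38j, 0.55-0.47j, (0.25+0.1j), -0.03-0.55j], [0.10-0.36j, (-0.52-0.1j), -0.65-0.75j, (0.13-0.34j), (-0.75+0.05j)], [-0.05+0.09j, (0.13+0.06j), 0.12+0.23j, -0.06+0.08j, 0.20+0.03j]]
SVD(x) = [[0.2, -0.72, 0.01, 0.16, 0.64], [0.57, 0.00, -0.09, 0.73, -0.36], [-0.56, 0.35, -0.14, 0.62, 0.41], [0.00, 0.08, 0.98, 0.14, 0.05], [0.57, 0.59, -0.05, -0.18, 0.54]] @ diag([2.0671044883432703, 1.2608317155638902, 1.2563297784204044, 0.8074333822838912, 0.04657510415514803]) @ [[0.20, 0.33, 0.04, -0.06, 0.92], [-0.07, 0.68, 0.65, 0.22, -0.24], [0.48, 0.43, -0.61, 0.42, -0.21], [0.68, -0.46, 0.45, 0.35, 0.02], [-0.51, -0.19, -0.04, 0.81, 0.24]]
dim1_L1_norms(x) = [2.06, 2.23, 2.38, 2.7, 2.42]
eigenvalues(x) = [(-0.15+0.25j), (-0.15-0.25j), (1.2+0j), (0.74+0.81j), (0.74-0.81j)]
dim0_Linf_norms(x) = [0.66, 0.93, 0.63, 0.59, 1.12]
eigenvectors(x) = [[0.53-0.03j, (0.53+0.03j), -0.16+0.00j, (-0.11-0.33j), (-0.11+0.33j)], [(0.25-0.2j), (0.25+0.2j), -0.30+0.00j, (0.03-0.1j), 0.03+0.10j], [(0.03+0.05j), (0.03-0.05j), (0.44+0j), 0.00+0.53j, 0.00-0.53j], [(-0.73+0j), (-0.73-0j), (-0.76+0j), (-0.74+0j), -0.74-0.00j], [(-0.25+0.1j), (-0.25-0.1j), -0.33+0.00j, (0.19-0.04j), 0.19+0.04j]]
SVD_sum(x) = [[0.08, 0.13, 0.01, -0.02, 0.37], [0.24, 0.39, 0.04, -0.07, 1.08], [-0.24, -0.38, -0.04, 0.07, -1.06], [0.0, 0.0, 0.0, -0.00, 0.01], [0.24, 0.39, 0.04, -0.07, 1.08]] + [[0.07, -0.62, -0.60, -0.2, 0.22],[-0.00, 0.00, 0.00, 0.0, -0.0],[-0.03, 0.30, 0.28, 0.09, -0.10],[-0.01, 0.07, 0.07, 0.02, -0.03],[-0.06, 0.51, 0.49, 0.16, -0.18]] + [[0.00, 0.00, -0.01, 0.0, -0.00], [-0.06, -0.05, 0.07, -0.05, 0.02], [-0.08, -0.07, 0.10, -0.07, 0.04], [0.59, 0.53, -0.75, 0.53, -0.26], [-0.03, -0.03, 0.04, -0.03, 0.01]] + [[0.09, -0.06, 0.06, 0.05, 0.00], [0.41, -0.27, 0.27, 0.2, 0.01], [0.34, -0.23, 0.22, 0.17, 0.01], [0.08, -0.05, 0.05, 0.04, 0.0], [-0.10, 0.07, -0.07, -0.05, -0.00]] + [[-0.02, -0.01, -0.0, 0.02, 0.01],[0.01, 0.0, 0.00, -0.01, -0.0],[-0.01, -0.0, -0.0, 0.02, 0.0],[-0.00, -0.0, -0.0, 0.0, 0.0],[-0.01, -0.0, -0.00, 0.02, 0.01]]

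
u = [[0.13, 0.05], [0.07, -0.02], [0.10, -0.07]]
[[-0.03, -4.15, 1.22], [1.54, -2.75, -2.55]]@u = [[-0.17, -0.0], [-0.25, 0.31]]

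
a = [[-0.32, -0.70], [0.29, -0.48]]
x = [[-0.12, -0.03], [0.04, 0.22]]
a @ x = [[0.01, -0.14], [-0.05, -0.11]]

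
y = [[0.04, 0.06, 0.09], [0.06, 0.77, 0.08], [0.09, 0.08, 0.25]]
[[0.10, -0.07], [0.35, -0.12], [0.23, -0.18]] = y @ [[1.15,-0.62], [0.32,-0.06], [0.41,-0.47]]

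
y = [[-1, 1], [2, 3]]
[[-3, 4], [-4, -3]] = y @[[1, -3], [-2, 1]]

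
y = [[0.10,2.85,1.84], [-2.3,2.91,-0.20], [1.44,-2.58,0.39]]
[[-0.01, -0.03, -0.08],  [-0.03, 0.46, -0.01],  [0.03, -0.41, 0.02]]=y @ [[0.0, -0.06, -0.02], [-0.01, 0.1, -0.02], [0.01, -0.17, -0.01]]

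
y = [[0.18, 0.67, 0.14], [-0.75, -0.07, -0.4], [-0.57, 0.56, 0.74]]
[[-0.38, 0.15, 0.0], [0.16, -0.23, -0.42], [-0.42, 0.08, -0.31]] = y @[[-0.05, 0.2, 0.52], [-0.51, 0.13, -0.16], [-0.22, 0.17, 0.1]]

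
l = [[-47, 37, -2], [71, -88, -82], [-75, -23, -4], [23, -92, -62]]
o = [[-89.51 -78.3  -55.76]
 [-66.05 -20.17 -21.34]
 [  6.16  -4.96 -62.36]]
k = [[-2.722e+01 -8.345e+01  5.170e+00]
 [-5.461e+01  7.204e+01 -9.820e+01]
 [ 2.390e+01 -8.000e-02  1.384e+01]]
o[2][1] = -4.96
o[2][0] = 6.16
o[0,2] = -55.76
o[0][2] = -55.76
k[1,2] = -98.2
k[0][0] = -27.22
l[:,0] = [-47, 71, -75, 23]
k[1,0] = -54.61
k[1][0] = -54.61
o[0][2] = -55.76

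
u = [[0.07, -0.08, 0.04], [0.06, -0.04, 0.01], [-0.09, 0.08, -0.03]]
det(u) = 0.000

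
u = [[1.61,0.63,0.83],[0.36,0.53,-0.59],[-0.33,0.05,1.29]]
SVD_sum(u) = [[1.46,0.64,1.04], [0.10,0.04,0.07], [0.36,0.16,0.26]] + [[0.12, 0.06, -0.21], [0.39, 0.19, -0.67], [-0.61, -0.29, 1.03]] + [[0.03, -0.07, -0.00], [-0.13, 0.30, 0.0], [-0.08, 0.18, 0.0]]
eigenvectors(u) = [[-0.38-0.43j,  (-0.38+0.43j),  -0.36+0.00j], [(-0.55-0.03j),  (-0.55+0.03j),  0.91+0.00j], [(0.61+0j),  0.61-0.00j,  -0.22+0.00j]]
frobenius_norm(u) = 2.49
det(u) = 1.14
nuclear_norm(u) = 3.84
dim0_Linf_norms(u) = [1.61, 0.63, 1.29]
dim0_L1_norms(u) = [2.3, 1.21, 2.71]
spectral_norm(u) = 1.96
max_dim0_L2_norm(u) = 1.68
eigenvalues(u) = [(1.45+0.23j), (1.45-0.23j), (0.53+0j)]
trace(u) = 3.43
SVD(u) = [[-0.97, -0.17, -0.18], [-0.07, -0.54, 0.84], [-0.24, 0.83, 0.51]] @ diag([1.9616726874295383, 1.4871275483655295, 0.3902459766420457]) @ [[-0.77, -0.34, -0.55], [-0.49, -0.23, 0.84], [-0.41, 0.91, 0.01]]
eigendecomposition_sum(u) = [[0.80-0.48j, 0.44-0.52j, 0.52-1.36j],[0.20-0.86j, -0.05-0.64j, (-0.57-1.26j)],[-0.17+0.97j, (0.1+0.71j), (0.71+1.36j)]] + [[0.80+0.48j, (0.44+0.52j), 0.52+1.36j], [0.20+0.86j, (-0.05+0.64j), (-0.57+1.26j)], [-0.17-0.97j, 0.10-0.71j, (0.71-1.36j)]] + [[(0.02-0j), -0.25+0.00j, -0.22+0.00j], [(-0.05+0j), (0.64-0j), (0.54-0j)], [(0.01-0j), (-0.15+0j), -0.13+0.00j]]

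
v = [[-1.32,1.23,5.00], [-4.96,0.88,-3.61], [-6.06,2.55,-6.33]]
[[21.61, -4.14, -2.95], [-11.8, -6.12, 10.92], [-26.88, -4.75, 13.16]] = v @ [[-1.39, 1.86, -1.83], [-2.5, 1.07, -1.15], [4.57, -0.6, -0.79]]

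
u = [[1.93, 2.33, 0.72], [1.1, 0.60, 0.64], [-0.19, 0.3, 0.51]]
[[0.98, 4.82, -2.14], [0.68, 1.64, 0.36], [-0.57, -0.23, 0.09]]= u@[[1.1, 1.23, 0.48], [-0.33, 1.28, -1.74], [-0.52, -0.75, 1.37]]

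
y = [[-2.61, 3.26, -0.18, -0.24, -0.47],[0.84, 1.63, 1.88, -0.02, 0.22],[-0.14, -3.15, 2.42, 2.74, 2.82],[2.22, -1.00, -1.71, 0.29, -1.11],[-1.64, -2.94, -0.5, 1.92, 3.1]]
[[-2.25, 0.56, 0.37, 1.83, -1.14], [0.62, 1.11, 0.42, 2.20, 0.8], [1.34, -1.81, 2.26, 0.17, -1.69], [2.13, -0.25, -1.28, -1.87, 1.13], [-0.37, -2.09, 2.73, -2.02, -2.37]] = y @[[0.82, 0.27, -0.05, -0.1, 0.63], [-0.00, 0.38, 0.22, 0.51, 0.12], [-0.02, 0.12, -0.06, 0.79, 0.04], [0.63, -0.44, 0.12, 0.11, -0.44], [-0.08, 0.12, 0.98, -0.16, -0.04]]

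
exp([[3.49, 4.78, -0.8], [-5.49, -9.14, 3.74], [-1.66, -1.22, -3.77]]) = [[2.71, 1.26, 0.56], [-1.74, -0.81, -0.34], [-0.54, -0.26, -0.1]]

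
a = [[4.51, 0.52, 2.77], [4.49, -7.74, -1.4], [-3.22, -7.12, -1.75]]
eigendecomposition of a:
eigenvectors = [[(-0.35-0.44j), -0.35+0.44j, (-0.15+0j)], [-0.29-0.11j, -0.29+0.11j, 0.77+0.00j], [0.77+0.00j, (0.77-0j), (0.62+0j)]]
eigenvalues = [(2.38+2.86j), (2.38-2.86j), (-9.75+0j)]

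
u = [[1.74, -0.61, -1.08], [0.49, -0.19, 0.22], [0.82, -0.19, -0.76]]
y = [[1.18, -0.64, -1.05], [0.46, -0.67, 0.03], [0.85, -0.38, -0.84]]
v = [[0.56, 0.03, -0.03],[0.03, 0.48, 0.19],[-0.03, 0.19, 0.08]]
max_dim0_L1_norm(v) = 0.7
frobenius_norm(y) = 2.27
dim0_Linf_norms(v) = [0.56, 0.48, 0.19]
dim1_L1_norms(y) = [2.87, 1.16, 2.07]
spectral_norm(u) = 2.43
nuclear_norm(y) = 2.79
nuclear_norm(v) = 1.12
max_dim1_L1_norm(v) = 0.7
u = v + y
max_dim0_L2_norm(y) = 1.53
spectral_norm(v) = 0.58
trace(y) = -0.33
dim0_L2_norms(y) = [1.53, 1.0, 1.34]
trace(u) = 0.79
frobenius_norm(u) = 2.49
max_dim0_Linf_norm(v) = 0.56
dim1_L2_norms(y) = [1.7, 0.81, 1.25]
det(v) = 0.00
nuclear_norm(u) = 3.01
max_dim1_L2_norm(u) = 2.14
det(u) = -0.08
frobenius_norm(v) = 0.79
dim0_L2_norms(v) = [0.56, 0.52, 0.21]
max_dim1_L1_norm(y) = 2.87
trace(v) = 1.12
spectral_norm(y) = 2.19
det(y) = -0.00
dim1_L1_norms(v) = [0.62, 0.7, 0.3]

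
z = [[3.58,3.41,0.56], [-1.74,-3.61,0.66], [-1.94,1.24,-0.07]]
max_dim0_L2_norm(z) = 5.12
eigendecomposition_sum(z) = [[0.25-0.00j, 1.35-0.00j, (-0.32-0j)],[(-0.57+0j), (-3.05+0j), 0.73+0.00j],[0.37-0.00j, 2.00-0.00j, (-0.48-0j)]] + [[1.66-0.63j, 1.03-0.82j, (0.44-0.83j)], [-0.59+0.57j, (-0.28+0.54j), -0.03+0.43j], [(-1.16+1.91j), -0.38+1.61j, (0.2+1.16j)]] + [[1.66+0.63j, (1.03+0.82j), (0.44+0.83j)], [-0.59-0.57j, (-0.28-0.54j), -0.03-0.43j], [(-1.16-1.91j), -0.38-1.61j, 0.20-1.16j]]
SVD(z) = [[-0.78, -0.27, 0.56], [0.62, -0.4, 0.67], [0.04, 0.87, 0.49]] @ diag([6.270673116037893, 2.5878699954183375, 0.7355865405328856]) @ [[-0.63, -0.77, -0.01], [-0.76, 0.62, -0.19], [-0.15, 0.11, 0.98]]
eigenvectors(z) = [[0.35+0.00j, (-0.47-0.37j), -0.47+0.37j], [-0.78+0.00j, 0.27+0.07j, (0.27-0.07j)], [(0.51+0j), 0.75+0.00j, (0.75-0j)]]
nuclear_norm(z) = 9.59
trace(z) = -0.10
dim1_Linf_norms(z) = [3.58, 3.61, 1.94]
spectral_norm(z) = 6.27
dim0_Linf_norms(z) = [3.58, 3.61, 0.66]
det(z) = -11.94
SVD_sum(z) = [[3.1, 3.8, 0.02],[-2.46, -3.02, -0.02],[-0.17, -0.21, -0.00]] + [[0.54, -0.44, 0.13], [0.79, -0.65, 0.19], [-1.72, 1.41, -0.42]] + [[-0.06, 0.05, 0.4], [-0.07, 0.06, 0.49], [-0.05, 0.04, 0.35]]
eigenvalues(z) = [(-3.27+0j), (1.59+1.07j), (1.59-1.07j)]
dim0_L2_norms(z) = [4.43, 5.12, 0.87]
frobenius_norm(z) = 6.82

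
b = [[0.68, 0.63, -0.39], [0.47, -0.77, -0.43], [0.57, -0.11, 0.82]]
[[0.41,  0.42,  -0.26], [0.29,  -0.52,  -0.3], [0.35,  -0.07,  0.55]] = b @ [[0.61, -0.0, 0.00],[-0.0, 0.67, 0.01],[0.00, 0.01, 0.67]]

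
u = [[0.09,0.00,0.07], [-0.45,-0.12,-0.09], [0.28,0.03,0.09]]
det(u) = 0.00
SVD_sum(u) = [[0.1,0.02,0.02], [-0.45,-0.1,-0.11], [0.28,0.06,0.07]] + [[-0.00, -0.03, 0.04], [-0.0, -0.02, 0.03], [-0.0, -0.02, 0.03]] + [[-0.00, 0.01, 0.01],  [0.00, -0.00, -0.00],  [0.00, -0.01, -0.01]]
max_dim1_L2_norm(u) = 0.47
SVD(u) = [[-0.18, -0.73, -0.66],[0.84, -0.47, 0.29],[-0.52, -0.5, 0.69]] @ diag([0.5660977069122735, 0.06799349011564566, 0.017614526123611928]) @ [[-0.95, -0.2, -0.24], [0.07, 0.6, -0.79], [0.31, -0.77, -0.56]]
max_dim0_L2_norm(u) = 0.54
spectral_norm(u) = 0.57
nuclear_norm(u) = 0.65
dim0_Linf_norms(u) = [0.45, 0.12, 0.09]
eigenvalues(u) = [0.22, -0.13, -0.02]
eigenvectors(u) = [[0.36, -0.07, -0.27], [-0.66, -0.97, 0.86], [0.65, 0.22, 0.44]]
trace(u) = 0.06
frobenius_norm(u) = 0.57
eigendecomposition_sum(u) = [[0.12, 0.01, 0.06],[-0.21, -0.01, -0.11],[0.21, 0.01, 0.11]] + [[-0.02, -0.01, 0.0],  [-0.26, -0.10, 0.04],  [0.06, 0.02, -0.01]] + [[-0.01, 0.0, 0.01], [0.02, -0.01, -0.02], [0.01, -0.0, -0.01]]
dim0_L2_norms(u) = [0.54, 0.12, 0.15]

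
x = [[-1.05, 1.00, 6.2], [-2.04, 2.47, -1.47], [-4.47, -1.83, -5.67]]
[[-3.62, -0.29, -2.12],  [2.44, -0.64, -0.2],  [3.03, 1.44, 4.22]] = x@[[-0.04, -0.15, -0.33], [0.55, -0.39, -0.54], [-0.68, -0.01, -0.31]]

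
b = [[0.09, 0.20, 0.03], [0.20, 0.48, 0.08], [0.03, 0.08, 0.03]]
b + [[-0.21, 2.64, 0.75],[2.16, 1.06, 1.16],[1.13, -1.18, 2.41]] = [[-0.12, 2.84, 0.78], [2.36, 1.54, 1.24], [1.16, -1.1, 2.44]]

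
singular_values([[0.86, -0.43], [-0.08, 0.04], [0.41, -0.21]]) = [1.07, 0.0]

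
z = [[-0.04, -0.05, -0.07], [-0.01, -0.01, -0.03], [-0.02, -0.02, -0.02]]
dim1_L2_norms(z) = [0.09, 0.03, 0.03]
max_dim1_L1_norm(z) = 0.16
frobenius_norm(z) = 0.11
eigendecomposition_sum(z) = [[(-0.04+0j),(-0.05-0j),(-0.07-0j)],[-0.01+0.00j,(-0.01-0j),-0.02-0.00j],[-0.02+0.00j,(-0.02-0j),(-0.03-0j)]] + [[0.00+0.01j, (-0-0j), (-0-0.01j)], [-0.01j, 0.00+0.01j, (-0+0.03j)], [(-0+0.01j), -0.00-0.00j, -0.01j]] + [[0.00-0.01j, (-0+0j), (-0+0.01j)], [0.00+0.01j, -0.01j, -0.00-0.03j], [(-0-0.01j), -0.00+0.00j, 0.01j]]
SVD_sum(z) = [[-0.04, -0.05, -0.07], [-0.01, -0.02, -0.02], [-0.01, -0.02, -0.03]] + [[-0.0, -0.0, 0.00], [0.0, 0.01, -0.01], [-0.00, -0.0, 0.01]] + [[0.0, -0.0, 0.00], [-0.0, 0.00, -0.00], [-0.00, 0.0, -0.00]]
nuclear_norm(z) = 0.12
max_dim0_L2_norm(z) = 0.08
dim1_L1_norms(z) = [0.16, 0.05, 0.06]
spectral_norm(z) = 0.11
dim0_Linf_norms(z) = [0.04, 0.05, 0.07]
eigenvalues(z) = [(-0.08+0j), (0.01+0j), (0.01-0j)]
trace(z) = -0.07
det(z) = -0.00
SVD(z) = [[-0.9, 0.04, -0.44],[-0.3, -0.78, 0.54],[-0.32, 0.62, 0.72]] @ diag([0.10554785346684109, 0.012250754717048354, 0.003093483053931731]) @ [[0.43, 0.51, 0.74], [-0.51, -0.54, 0.67], [-0.75, 0.66, -0.03]]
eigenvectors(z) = [[(-0.89+0j), -0.38+0.09j, (-0.38-0.09j)], [(-0.27+0j), (0.85+0j), 0.85-0.00j], [-0.36+0.00j, (-0.35-0.05j), (-0.35+0.05j)]]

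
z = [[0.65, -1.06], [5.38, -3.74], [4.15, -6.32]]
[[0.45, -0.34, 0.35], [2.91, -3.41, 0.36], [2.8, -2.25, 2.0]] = z@ [[0.43, -0.71, -0.28], [-0.16, -0.11, -0.5]]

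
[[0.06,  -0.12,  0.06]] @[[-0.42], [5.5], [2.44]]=[[-0.54]]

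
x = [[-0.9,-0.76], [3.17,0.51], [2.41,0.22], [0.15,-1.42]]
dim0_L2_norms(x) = [4.09, 1.7]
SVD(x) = [[-0.25,-0.38], [0.77,-0.05], [0.58,-0.14], [-0.03,-0.91]] @ diag([4.1436524161356605, 1.5563240839404588]) @ [[0.98, 0.18],[-0.18, 0.98]]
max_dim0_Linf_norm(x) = 3.17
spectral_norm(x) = 4.14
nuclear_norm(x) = 5.70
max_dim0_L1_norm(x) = 6.63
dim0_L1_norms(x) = [6.63, 2.91]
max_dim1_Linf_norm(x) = 3.17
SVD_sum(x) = [[-1.01, -0.18], [3.16, 0.58], [2.37, 0.43], [-0.11, -0.02]] + [[0.11, -0.58], [0.01, -0.07], [0.04, -0.21], [0.26, -1.40]]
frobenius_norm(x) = 4.43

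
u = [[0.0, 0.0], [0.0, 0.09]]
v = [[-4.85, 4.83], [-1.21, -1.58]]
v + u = [[-4.85, 4.83], [-1.21, -1.49]]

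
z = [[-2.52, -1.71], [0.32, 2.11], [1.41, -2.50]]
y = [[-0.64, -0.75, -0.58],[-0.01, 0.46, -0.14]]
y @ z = [[0.56, 0.96], [-0.03, 1.34]]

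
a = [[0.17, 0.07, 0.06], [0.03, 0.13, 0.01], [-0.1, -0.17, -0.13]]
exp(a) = [[1.18, 0.08, 0.06], [0.03, 1.14, 0.01], [-0.11, -0.17, 0.87]]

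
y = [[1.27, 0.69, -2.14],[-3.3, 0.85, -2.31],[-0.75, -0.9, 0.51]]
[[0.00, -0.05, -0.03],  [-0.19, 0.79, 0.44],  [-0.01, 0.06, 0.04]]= y @ [[0.04,-0.18,-0.10],[-0.01,0.04,0.02],[0.02,-0.07,-0.04]]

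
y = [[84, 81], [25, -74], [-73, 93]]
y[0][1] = 81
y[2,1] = 93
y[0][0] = 84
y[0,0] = 84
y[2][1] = 93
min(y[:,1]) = -74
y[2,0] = -73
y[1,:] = [25, -74]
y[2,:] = [-73, 93]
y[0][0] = 84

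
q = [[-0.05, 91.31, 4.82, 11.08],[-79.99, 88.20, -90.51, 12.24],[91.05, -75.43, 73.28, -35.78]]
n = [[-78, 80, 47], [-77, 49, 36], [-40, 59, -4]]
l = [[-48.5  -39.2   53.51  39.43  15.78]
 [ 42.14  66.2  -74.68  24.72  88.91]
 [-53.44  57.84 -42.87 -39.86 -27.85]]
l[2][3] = -39.86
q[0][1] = 91.31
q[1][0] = -79.99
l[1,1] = 66.2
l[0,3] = 39.43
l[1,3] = 24.72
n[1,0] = -77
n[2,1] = 59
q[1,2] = -90.51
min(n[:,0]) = -78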